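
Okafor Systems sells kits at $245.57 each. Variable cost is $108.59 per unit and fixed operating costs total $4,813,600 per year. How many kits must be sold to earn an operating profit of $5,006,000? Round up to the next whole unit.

Unit CM = price − variable cost = $245.57 − $108.59 = $136.98.
Units = (FC + target) / CM = ($4,813,600 + $5,006,000) / $136.98 = 71,686.38, so 71,687 kits.

71,687 kits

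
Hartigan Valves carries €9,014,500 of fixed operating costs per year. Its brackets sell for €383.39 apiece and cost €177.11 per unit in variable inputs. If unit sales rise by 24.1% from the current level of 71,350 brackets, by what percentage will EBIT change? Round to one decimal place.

+62.2%

Total contribution margin = 71,350 × €206.28 = €14,718,078.00.
Subtracting fixed costs: EBIT = €14,718,078.00 − €9,014,500 = €5,703,578.00.
So DOL = total CM / EBIT = €14,718,078.00 / €5,703,578.00 = 2.5805.
Operating income changes by 2.5805 × +24.1% = +62.2%.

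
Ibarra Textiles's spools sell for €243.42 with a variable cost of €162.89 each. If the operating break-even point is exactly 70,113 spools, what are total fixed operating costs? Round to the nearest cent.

Each unit contributes €243.42 − €162.89 = €80.53.
Fixed costs = break-even units × CM = 70,113 × €80.53 = €5,646,199.89.

€5,646,199.89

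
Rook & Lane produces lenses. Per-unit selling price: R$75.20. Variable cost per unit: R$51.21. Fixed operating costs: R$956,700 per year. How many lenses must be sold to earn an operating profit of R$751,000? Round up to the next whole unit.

71,184 lenses

Contribution margin per unit = R$75.20 − R$51.21 = R$23.99.
Need Q such that Q × R$23.99 − R$956,700 = R$751,000, i.e. Q = R$1,707,700 / R$23.99 = 71,183.83 → 71,184.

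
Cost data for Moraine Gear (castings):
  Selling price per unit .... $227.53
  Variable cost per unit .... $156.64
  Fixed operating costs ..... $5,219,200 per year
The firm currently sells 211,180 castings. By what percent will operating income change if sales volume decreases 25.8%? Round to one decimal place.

-39.6%

Contribution at this volume is 211,180 × $70.89 = $14,970,550.20.
Subtracting fixed costs: EBIT = $14,970,550.20 − $5,219,200 = $9,751,350.20.
DOL = contribution ÷ EBIT = $14,970,550.20 ÷ $9,751,350.20 = 1.5352.
So EBIT moves 1.5352 × (-25.8%) = -39.6%.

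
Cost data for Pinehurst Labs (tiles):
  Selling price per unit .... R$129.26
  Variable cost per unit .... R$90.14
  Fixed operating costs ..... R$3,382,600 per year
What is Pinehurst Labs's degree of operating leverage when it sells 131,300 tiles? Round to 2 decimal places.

At 131,300 units, contribution = 131,300 × R$39.12 = R$5,136,456.00.
EBIT = R$5,136,456.00 − R$3,382,600 = R$1,753,856.00.
Degree of operating leverage = R$5,136,456.00 / R$1,753,856.00 = 2.9287.

2.93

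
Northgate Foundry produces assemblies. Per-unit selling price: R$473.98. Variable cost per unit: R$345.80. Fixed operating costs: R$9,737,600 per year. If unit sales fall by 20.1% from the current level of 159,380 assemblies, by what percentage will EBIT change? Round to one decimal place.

-38.4%

Contribution at this volume is 159,380 × R$128.18 = R$20,429,328.40.
EBIT = R$20,429,328.40 − R$9,737,600 = R$10,691,728.40.
Degree of operating leverage = R$20,429,328.40 / R$10,691,728.40 = 1.9108.
Operating income changes by 1.9108 × -20.1% = -38.4%.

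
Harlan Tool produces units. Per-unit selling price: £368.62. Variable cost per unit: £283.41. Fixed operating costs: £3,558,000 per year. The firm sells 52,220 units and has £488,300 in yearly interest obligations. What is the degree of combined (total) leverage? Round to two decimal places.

Contribution at this volume is 52,220 × £85.21 = £4,449,666.20.
EBIT = £4,449,666.20 − £3,558,000 = £891,666.20. Interest = £488,300.00.
DOL = £4,449,666.20 ÷ £891,666.20 = 4.9903; DFL = £891,666.20 ÷ £403,366.20 = 2.2106.
Combined leverage = 4.9903 × 2.2106 = 11.0316.

11.03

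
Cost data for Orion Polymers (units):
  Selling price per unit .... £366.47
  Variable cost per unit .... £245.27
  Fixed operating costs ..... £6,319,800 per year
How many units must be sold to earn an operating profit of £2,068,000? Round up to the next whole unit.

69,207 units

Each unit contributes £366.47 − £245.27 = £121.20.
Units = (FC + target) / CM = (£6,319,800 + £2,068,000) / £121.20 = 69,206.27, so 69,207 units.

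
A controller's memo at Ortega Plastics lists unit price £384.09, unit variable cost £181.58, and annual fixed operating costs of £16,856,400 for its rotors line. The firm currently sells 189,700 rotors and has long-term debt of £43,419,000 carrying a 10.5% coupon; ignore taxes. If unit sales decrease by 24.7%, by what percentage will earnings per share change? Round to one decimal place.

-55.8%

Total contribution margin = 189,700 × £202.51 = £38,416,147.00.
EBIT = £38,416,147.00 − £16,856,400 = £21,559,747.00.
After interest of £4,558,995.00, pre-tax earnings = £17,000,752.00.
DCL = total CM / (EBIT − I) = £38,416,147.00 / £17,000,752.00 = 2.2597.
%ΔEPS = DCL × %ΔSales = 2.2597 × -24.7% = -55.8%.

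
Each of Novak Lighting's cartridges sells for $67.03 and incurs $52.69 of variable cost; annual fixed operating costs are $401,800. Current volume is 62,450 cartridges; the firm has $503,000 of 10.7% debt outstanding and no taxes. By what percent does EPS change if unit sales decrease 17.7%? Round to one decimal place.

-36.0%

Total contribution margin = 62,450 × $14.34 = $895,533.00.
Subtracting fixed costs: EBIT = $895,533.00 − $401,800 = $493,733.00.
Interest = $53,821.00, so EBIT − I = $439,912.00.
DCL = total CM / (EBIT − I) = $895,533.00 / $439,912.00 = 2.0357.
%ΔEPS = DCL × %ΔSales = 2.0357 × -17.7% = -36.0%.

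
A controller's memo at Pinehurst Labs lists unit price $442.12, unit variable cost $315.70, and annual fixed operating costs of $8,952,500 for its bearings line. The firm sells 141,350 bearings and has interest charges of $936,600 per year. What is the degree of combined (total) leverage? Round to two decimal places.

Total contribution margin = 141,350 × $126.42 = $17,869,467.00.
Operating income = contribution − fixed costs = $17,869,467.00 − $8,952,500 = $8,916,967.00. Interest = $936,600.00.
DOL = $17,869,467.00 ÷ $8,916,967.00 = 2.0040; DFL = $8,916,967.00 ÷ $7,980,367.00 = 1.1174.
DCL = DOL × DFL = 2.0040 × 1.1174 = 2.2393.

2.24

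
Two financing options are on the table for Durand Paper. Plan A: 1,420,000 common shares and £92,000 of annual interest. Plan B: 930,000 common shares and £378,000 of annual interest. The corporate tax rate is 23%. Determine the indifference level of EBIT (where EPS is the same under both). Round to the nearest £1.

£920,816

At indifference, (EBIT − 92,000)(1 − t)/1,420,000 = (EBIT − 378,000)(1 − t)/930,000.
Cancelling (1 − t) and cross-multiplying: 930,000·(EBIT − 92,000) = 1,420,000·(EBIT − 378,000).
Solving, EBIT = (378,000·1,420,000 − 92,000·930,000) / (1,420,000 − 930,000) = 451,200,000,000 / 490,000 = 920,816.33.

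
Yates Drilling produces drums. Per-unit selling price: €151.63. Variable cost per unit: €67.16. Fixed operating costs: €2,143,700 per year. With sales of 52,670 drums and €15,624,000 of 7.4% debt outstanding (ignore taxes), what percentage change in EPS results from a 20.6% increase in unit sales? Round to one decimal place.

Contribution at this volume is 52,670 × €84.47 = €4,449,034.90.
Subtracting fixed costs: EBIT = €4,449,034.90 − €2,143,700 = €2,305,334.90.
After interest of €1,156,176.00, pre-tax earnings = €1,149,158.90.
DCL = total CM / (EBIT − I) = €4,449,034.90 / €1,149,158.90 = 3.8716.
EPS therefore changes by 3.8716 × (+20.6%) = +79.8%.

+79.8%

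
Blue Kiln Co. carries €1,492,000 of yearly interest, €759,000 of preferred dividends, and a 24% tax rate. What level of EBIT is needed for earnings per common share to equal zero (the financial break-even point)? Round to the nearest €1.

€2,490,684

Preferred dividends are paid after tax, so their pre-tax equivalent is €759,000 ÷ (1 − 0.24) = €998,684.21.
EPS = 0 when EBIT covers interest plus the pre-tax preferred burden: €1,492,000 + €998,684.21 = €2,490,684.21.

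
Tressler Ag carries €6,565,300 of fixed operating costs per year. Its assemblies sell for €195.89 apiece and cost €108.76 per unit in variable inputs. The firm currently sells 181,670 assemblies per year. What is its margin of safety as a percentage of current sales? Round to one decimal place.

Unit CM = price − variable cost = €195.89 − €108.76 = €87.13. Break-even units = €6,565,300 ÷ €87.13 = 75,350.63; break-even revenue = 75,350.63 × €195.89 = €14,760,434.03.
Current sales = 181,670 × €195.89 = €35,587,336.30.
Margin of safety = (€35,587,336.30 − €14,760,434.03) ÷ €35,587,336.30 = 58.5%.

58.5%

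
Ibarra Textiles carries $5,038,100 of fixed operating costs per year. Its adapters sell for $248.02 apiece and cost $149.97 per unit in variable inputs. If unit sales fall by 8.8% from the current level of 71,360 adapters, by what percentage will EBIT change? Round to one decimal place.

-31.4%

Total contribution margin = 71,360 × $98.05 = $6,996,848.00.
EBIT = $6,996,848.00 − $5,038,100 = $1,958,748.00.
DOL = contribution ÷ EBIT = $6,996,848.00 ÷ $1,958,748.00 = 3.5721.
So EBIT moves 3.5721 × (-8.8%) = -31.4%.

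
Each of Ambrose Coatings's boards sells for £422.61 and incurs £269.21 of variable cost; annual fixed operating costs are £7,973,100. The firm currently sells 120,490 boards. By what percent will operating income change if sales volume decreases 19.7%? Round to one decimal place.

-34.6%

Total contribution margin = 120,490 × £153.40 = £18,483,166.00.
Subtracting fixed costs: EBIT = £18,483,166.00 − £7,973,100 = £10,510,066.00.
DOL = contribution ÷ EBIT = £18,483,166.00 ÷ £10,510,066.00 = 1.7586.
Operating income changes by 1.7586 × -19.7% = -34.6%.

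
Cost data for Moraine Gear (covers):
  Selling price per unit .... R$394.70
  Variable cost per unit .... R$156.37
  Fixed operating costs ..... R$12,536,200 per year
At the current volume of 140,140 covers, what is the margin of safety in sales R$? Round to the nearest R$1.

R$34,551,968

Each unit contributes R$394.70 − R$156.37 = R$238.33. Break-even units = R$12,536,200 ÷ R$238.33 = 52,600.18; break-even revenue = 52,600.18 × R$394.70 = R$20,761,289.56.
Current sales = 140,140 × R$394.70 = R$55,313,258.00.
Margin of safety = R$55,313,258.00 − R$20,761,289.56 = R$34,551,968.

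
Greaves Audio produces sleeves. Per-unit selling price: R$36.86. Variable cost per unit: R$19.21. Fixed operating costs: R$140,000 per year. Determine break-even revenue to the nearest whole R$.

R$292,374

Contribution margin per unit = R$36.86 − R$19.21 = R$17.65, a CM ratio of R$17.65 ÷ R$36.86 = 0.4788.
Break-even revenue = fixed costs × price ÷ CM = R$140,000 × R$36.86 ÷ R$17.65 = R$292,374.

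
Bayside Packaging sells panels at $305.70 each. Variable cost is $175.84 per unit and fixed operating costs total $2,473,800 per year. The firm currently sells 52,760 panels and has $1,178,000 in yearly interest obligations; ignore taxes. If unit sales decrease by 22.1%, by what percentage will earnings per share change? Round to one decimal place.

Total contribution margin = 52,760 × $129.86 = $6,851,413.60.
Subtracting fixed costs: EBIT = $6,851,413.60 − $2,473,800 = $4,377,613.60.
Interest = $1,178,000.00, so EBIT − I = $3,199,613.60.
Degree of combined leverage = contribution ÷ (EBIT − I) = $6,851,413.60 ÷ $3,199,613.60 = 2.1413.
%ΔEPS = DCL × %ΔSales = 2.1413 × -22.1% = -47.3%.

-47.3%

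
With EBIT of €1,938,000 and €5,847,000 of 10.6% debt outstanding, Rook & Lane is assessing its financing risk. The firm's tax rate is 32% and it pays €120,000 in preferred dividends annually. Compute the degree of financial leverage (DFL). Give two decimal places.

1.70

Interest = €619,782.00.
Pre-tax preferred-dividend burden = €120,000 ÷ (1 − 0.32) = €176,470.59.
DFL = EBIT ÷ [EBIT − I − D_p/(1−t)] = €1,938,000 ÷ [€1,938,000 − €619,782.00 − €176,470.59] = €1,938,000 ÷ €1,141,747.41 = 1.6974.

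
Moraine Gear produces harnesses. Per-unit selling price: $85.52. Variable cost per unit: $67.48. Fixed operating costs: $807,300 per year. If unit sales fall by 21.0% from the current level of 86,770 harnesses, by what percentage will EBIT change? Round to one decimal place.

-43.4%

Total contribution margin = 86,770 × $18.04 = $1,565,330.80.
Operating income = contribution − fixed costs = $1,565,330.80 − $807,300 = $758,030.80.
Degree of operating leverage = $1,565,330.80 / $758,030.80 = 2.0650.
So EBIT moves 2.0650 × (-21.0%) = -43.4%.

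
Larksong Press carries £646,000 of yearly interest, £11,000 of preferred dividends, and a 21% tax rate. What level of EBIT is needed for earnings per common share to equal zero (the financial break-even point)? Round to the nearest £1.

Grossing the preferred dividend up to pre-tax terms: £11,000 / (1 − 0.21) = £13,924.05.
EPS = 0 when EBIT covers interest plus the pre-tax preferred burden: £646,000 + £13,924.05 = £659,924.05.

£659,924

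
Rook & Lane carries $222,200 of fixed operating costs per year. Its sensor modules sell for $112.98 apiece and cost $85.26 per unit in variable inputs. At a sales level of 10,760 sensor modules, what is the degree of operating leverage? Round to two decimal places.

3.92

At 10,760 units, contribution = 10,760 × $27.72 = $298,267.20.
Operating income = contribution − fixed costs = $298,267.20 − $222,200 = $76,067.20.
Degree of operating leverage = $298,267.20 / $76,067.20 = 3.9211.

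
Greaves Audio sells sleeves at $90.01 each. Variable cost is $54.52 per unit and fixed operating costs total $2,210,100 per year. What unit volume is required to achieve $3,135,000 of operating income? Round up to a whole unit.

Unit CM = price − variable cost = $90.01 − $54.52 = $35.49.
Required volume = (fixed costs + target profit) ÷ CM = ($2,210,100 + $3,135,000) ÷ $35.49 = 150,608.62, so 150,609 sleeves.

150,609 sleeves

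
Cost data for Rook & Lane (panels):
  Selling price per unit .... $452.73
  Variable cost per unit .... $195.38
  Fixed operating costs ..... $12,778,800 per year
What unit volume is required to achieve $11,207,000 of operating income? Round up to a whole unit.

Contribution margin per unit = $452.73 − $195.38 = $257.35.
Need Q such that Q × $257.35 − $12,778,800 = $11,207,000, i.e. Q = $23,985,800 / $257.35 = 93,203.03 → 93,204.

93,204 panels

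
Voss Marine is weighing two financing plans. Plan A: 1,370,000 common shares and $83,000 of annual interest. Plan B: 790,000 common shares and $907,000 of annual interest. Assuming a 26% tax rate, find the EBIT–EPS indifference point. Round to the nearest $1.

Set EPS_A = EPS_B: (EBIT − $83,000)(1 − 0.26) ÷ 1,370,000 = (EBIT − $907,000)(1 − 0.26) ÷ 790,000.
Cancelling (1 − t) and cross-multiplying: 790,000·(EBIT − 83,000) = 1,370,000·(EBIT − 907,000).
Solving, EBIT = (907,000·1,370,000 − 83,000·790,000) / (1,370,000 − 790,000) = 1,177,020,000,000 / 580,000 = 2,029,344.83.

$2,029,345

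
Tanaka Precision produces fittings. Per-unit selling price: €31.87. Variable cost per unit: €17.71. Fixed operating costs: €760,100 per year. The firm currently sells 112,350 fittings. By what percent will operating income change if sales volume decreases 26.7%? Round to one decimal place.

-51.1%

Total contribution margin = 112,350 × €14.16 = €1,590,876.00.
Operating income = contribution − fixed costs = €1,590,876.00 − €760,100 = €830,776.00.
Degree of operating leverage = €1,590,876.00 / €830,776.00 = 1.9149.
Operating income changes by 1.9149 × -26.7% = -51.1%.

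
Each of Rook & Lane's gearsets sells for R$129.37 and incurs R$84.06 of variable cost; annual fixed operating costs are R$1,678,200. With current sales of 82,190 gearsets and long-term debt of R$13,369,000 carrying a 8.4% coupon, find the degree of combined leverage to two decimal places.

At 82,190 units, contribution = 82,190 × R$45.31 = R$3,724,028.90.
EBIT = R$3,724,028.90 − R$1,678,200 = R$2,045,828.90. Interest = R$1,122,996.00, so EBIT − I = R$922,832.90.
DCL = contribution ÷ (EBIT − I) = R$3,724,028.90 ÷ R$922,832.90 = 4.0354.

4.04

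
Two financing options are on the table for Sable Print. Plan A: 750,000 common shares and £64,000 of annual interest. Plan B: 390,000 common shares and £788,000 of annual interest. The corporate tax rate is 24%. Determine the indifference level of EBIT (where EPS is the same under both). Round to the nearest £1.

Set EPS_A = EPS_B: (EBIT − £64,000)(1 − 0.24) ÷ 750,000 = (EBIT − £788,000)(1 − 0.24) ÷ 390,000.
Cancelling (1 − t) and cross-multiplying: 390,000·(EBIT − 64,000) = 750,000·(EBIT − 788,000).
Solving, EBIT = (788,000·750,000 − 64,000·390,000) / (750,000 − 390,000) = 566,040,000,000 / 360,000 = 1,572,333.33.

£1,572,333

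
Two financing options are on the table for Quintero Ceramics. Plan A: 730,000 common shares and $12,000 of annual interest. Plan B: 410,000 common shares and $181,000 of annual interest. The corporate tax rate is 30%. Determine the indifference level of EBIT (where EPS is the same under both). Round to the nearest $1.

$397,531

At indifference, (EBIT − 12,000)(1 − t)/730,000 = (EBIT − 181,000)(1 − t)/410,000.
The (1 − t) factor cancels: (EBIT − 12,000) × 410,000 = (EBIT − 181,000) × 730,000.
Solving, EBIT = (181,000·730,000 − 12,000·410,000) / (730,000 − 410,000) = 127,210,000,000 / 320,000 = 397,531.25.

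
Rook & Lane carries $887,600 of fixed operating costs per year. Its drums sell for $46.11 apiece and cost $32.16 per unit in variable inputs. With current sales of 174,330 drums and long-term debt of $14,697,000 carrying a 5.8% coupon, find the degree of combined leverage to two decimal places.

Total contribution margin = 174,330 × $13.95 = $2,431,903.50.
Operating income = contribution − fixed costs = $2,431,903.50 − $887,600 = $1,544,303.50. Interest = $852,426.00, so EBIT − I = $691,877.50.
DCL = contribution ÷ (EBIT − I) = $2,431,903.50 ÷ $691,877.50 = 3.5149.

3.51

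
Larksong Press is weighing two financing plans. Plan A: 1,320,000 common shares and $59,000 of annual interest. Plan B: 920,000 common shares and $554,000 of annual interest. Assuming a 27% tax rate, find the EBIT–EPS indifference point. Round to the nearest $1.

At indifference, (EBIT − 59,000)(1 − t)/1,320,000 = (EBIT − 554,000)(1 − t)/920,000.
The (1 − t) factor cancels: (EBIT − 59,000) × 920,000 = (EBIT − 554,000) × 1,320,000.
Solving, EBIT = (554,000·1,320,000 − 59,000·920,000) / (1,320,000 − 920,000) = 677,000,000,000 / 400,000 = 1,692,500.00.

$1,692,500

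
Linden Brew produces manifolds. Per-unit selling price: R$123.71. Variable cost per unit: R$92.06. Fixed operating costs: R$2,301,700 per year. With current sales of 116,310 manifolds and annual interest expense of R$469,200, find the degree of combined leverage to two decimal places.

4.04

Total contribution margin = 116,310 × R$31.65 = R$3,681,211.50.
Subtracting fixed costs: EBIT = R$3,681,211.50 − R$2,301,700 = R$1,379,511.50. Interest = R$469,200.00.
DOL = R$3,681,211.50 ÷ R$1,379,511.50 = 2.6685; DFL = R$1,379,511.50 ÷ R$910,311.50 = 1.5154.
Combined leverage = 2.6685 × 1.5154 = 4.0438.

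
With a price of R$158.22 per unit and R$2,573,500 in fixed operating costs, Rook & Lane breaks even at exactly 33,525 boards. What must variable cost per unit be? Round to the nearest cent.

R$81.46

Contribution per unit must be FC / Q = R$2,573,500 / 33,525 = R$76.7636.
Variable cost per unit = R$158.22 − R$76.7636 = R$81.46.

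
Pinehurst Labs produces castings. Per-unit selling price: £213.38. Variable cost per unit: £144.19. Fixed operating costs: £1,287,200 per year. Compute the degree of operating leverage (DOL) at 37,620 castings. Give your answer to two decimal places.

At 37,620 units, contribution = 37,620 × £69.19 = £2,602,927.80.
Operating income = contribution − fixed costs = £2,602,927.80 − £1,287,200 = £1,315,727.80.
So DOL = total CM / EBIT = £2,602,927.80 / £1,315,727.80 = 1.9783.

1.98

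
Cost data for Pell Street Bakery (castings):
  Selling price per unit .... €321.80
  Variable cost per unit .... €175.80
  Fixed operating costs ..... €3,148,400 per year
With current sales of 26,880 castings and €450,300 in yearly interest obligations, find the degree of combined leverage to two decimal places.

12.05

Total contribution margin = 26,880 × €146.00 = €3,924,480.00.
Subtracting fixed costs: EBIT = €3,924,480.00 − €3,148,400 = €776,080.00. Interest = €450,300.00, so EBIT − I = €325,780.00.
DCL = contribution ÷ (EBIT − I) = €3,924,480.00 ÷ €325,780.00 = 12.0464.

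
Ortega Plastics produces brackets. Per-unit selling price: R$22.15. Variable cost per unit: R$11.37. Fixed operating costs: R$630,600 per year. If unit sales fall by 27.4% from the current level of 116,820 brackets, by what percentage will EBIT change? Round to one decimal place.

-54.9%

Contribution at this volume is 116,820 × R$10.78 = R$1,259,319.60.
EBIT = R$1,259,319.60 − R$630,600 = R$628,719.60.
Degree of operating leverage = R$1,259,319.60 / R$628,719.60 = 2.0030.
So EBIT moves 2.0030 × (-27.4%) = -54.9%.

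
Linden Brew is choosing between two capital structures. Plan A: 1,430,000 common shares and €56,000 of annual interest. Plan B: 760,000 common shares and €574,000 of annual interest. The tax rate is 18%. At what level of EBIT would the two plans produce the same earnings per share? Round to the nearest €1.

Set EPS_A = EPS_B: (EBIT − €56,000)(1 − 0.18) ÷ 1,430,000 = (EBIT − €574,000)(1 − 0.18) ÷ 760,000.
Cancelling (1 − t) and cross-multiplying: 760,000·(EBIT − 56,000) = 1,430,000·(EBIT − 574,000).
EBIT × (1,430,000 − 760,000) = 574,000 × 1,430,000 − 56,000 × 760,000 = 778,260,000,000, so EBIT = 778,260,000,000 ÷ 670,000 = 1,161,582.09.

€1,161,582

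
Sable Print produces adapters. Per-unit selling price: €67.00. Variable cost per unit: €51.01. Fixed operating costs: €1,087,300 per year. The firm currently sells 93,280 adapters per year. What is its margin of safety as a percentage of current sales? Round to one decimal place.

Unit CM = price − variable cost = €67.00 − €51.01 = €15.99. Break-even units = €1,087,300 ÷ €15.99 = 67,998.75; break-even revenue = 67,998.75 × €67.00 = €4,555,916.20.
Current sales = 93,280 × €67.00 = €6,249,760.00.
Margin of safety = (€6,249,760.00 − €4,555,916.20) ÷ €6,249,760.00 = 27.1%.

27.1%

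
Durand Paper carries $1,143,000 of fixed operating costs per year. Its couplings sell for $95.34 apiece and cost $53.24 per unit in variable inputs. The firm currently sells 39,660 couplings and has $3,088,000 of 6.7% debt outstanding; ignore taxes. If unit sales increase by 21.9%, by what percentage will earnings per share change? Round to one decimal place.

+114.3%

Total contribution margin = 39,660 × $42.10 = $1,669,686.00.
EBIT = $1,669,686.00 − $1,143,000 = $526,686.00.
Interest = $206,896.00, so EBIT − I = $319,790.00.
DCL = total CM / (EBIT − I) = $1,669,686.00 / $319,790.00 = 5.2212.
%ΔEPS = DCL × %ΔSales = 5.2212 × +21.9% = +114.3%.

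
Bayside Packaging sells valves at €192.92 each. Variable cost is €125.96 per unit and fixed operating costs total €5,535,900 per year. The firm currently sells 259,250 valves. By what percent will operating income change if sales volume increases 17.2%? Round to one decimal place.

Total contribution margin = 259,250 × €66.96 = €17,359,380.00.
Subtracting fixed costs: EBIT = €17,359,380.00 − €5,535,900 = €11,823,480.00.
Degree of operating leverage = €17,359,380.00 / €11,823,480.00 = 1.4682.
%ΔEBIT = DOL × %ΔSales = 1.4682 × +17.2% = +25.3%.

+25.3%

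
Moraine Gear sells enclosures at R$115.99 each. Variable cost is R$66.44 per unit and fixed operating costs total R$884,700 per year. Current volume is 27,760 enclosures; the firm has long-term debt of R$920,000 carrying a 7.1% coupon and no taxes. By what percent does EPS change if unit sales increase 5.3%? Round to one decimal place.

Total contribution margin = 27,760 × R$49.55 = R$1,375,508.00.
EBIT = R$1,375,508.00 − R$884,700 = R$490,808.00.
Interest = R$65,320.00, so EBIT − I = R$425,488.00.
DCL = total CM / (EBIT − I) = R$1,375,508.00 / R$425,488.00 = 3.2328.
EPS therefore changes by 3.2328 × (+5.3%) = +17.1%.

+17.1%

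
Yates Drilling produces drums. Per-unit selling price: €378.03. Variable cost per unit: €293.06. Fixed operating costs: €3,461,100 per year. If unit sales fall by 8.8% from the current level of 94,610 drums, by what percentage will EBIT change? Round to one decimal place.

-15.5%

Contribution at this volume is 94,610 × €84.97 = €8,039,011.70.
Operating income = contribution − fixed costs = €8,039,011.70 − €3,461,100 = €4,577,911.70.
DOL = contribution ÷ EBIT = €8,039,011.70 ÷ €4,577,911.70 = 1.7560.
%ΔEBIT = DOL × %ΔSales = 1.7560 × -8.8% = -15.5%.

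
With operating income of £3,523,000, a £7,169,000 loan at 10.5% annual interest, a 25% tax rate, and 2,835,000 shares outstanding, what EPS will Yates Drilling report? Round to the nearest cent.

£0.73

Interest = £752,745.00, so EBT = £3,523,000 − £752,745.00 = £2,770,255.00.
Net income = £2,770,255.00 × (1 − 0.25) = £2,077,691.25.
EPS = £2,077,691.25 ÷ 2,835,000 = £0.73.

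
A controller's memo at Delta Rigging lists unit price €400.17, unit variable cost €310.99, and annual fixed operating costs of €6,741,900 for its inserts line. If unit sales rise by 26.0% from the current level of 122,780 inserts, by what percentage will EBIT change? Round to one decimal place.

Total contribution margin = 122,780 × €89.18 = €10,949,520.40.
Operating income = contribution − fixed costs = €10,949,520.40 − €6,741,900 = €4,207,620.40.
So DOL = total CM / EBIT = €10,949,520.40 / €4,207,620.40 = 2.6023.
Operating income changes by 2.6023 × +26.0% = +67.7%.

+67.7%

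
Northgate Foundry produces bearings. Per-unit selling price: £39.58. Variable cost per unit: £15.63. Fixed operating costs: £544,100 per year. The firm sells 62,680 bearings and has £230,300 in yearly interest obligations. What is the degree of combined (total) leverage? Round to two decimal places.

At 62,680 units, contribution = 62,680 × £23.95 = £1,501,186.00.
Subtracting fixed costs: EBIT = £1,501,186.00 − £544,100 = £957,086.00. Interest = £230,300.00.
DOL = £1,501,186.00 ÷ £957,086.00 = 1.5685; DFL = £957,086.00 ÷ £726,786.00 = 1.3169.
Combined leverage = 1.5685 × 1.3169 = 2.0656.

2.07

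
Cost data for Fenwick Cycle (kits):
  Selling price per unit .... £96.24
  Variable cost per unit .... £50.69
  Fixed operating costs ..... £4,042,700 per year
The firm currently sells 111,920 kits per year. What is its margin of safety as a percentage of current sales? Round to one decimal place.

Unit CM = price − variable cost = £96.24 − £50.69 = £45.55. Break-even units = £4,042,700 ÷ £45.55 = 88,753.02; break-even revenue = 88,753.02 × £96.24 = £8,541,590.52.
Current sales = 111,920 × £96.24 = £10,771,180.80.
Margin of safety = (£10,771,180.80 − £8,541,590.52) ÷ £10,771,180.80 = 20.7%.

20.7%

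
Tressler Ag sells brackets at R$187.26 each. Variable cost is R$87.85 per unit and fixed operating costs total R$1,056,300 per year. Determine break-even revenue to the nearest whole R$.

Contribution margin per unit = R$187.26 − R$87.85 = R$99.41, a CM ratio of R$99.41 ÷ R$187.26 = 0.5309.
Break-even sales = FC ÷ CM ratio = R$1,056,300 × R$187.26 / R$99.41 = R$1,989,767.

R$1,989,767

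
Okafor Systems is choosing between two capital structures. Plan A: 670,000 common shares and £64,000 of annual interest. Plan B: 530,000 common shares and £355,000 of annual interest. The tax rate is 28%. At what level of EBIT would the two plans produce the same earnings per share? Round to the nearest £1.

At indifference, (EBIT − 64,000)(1 − t)/670,000 = (EBIT − 355,000)(1 − t)/530,000.
The (1 − t) factor cancels: (EBIT − 64,000) × 530,000 = (EBIT − 355,000) × 670,000.
EBIT × (670,000 − 530,000) = 355,000 × 670,000 − 64,000 × 530,000 = 203,930,000,000, so EBIT = 203,930,000,000 ÷ 140,000 = 1,456,642.86.

£1,456,643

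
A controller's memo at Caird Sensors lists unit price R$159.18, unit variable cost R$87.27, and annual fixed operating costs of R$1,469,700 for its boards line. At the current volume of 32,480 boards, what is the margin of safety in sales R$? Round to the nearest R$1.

Unit CM = price − variable cost = R$159.18 − R$87.27 = R$71.91. Break-even units = R$1,469,700 ÷ R$71.91 = 20,438.05; break-even revenue = 20,438.05 × R$159.18 = R$3,253,328.41.
Current sales = 32,480 × R$159.18 = R$5,170,166.40.
Margin of safety = R$5,170,166.40 − R$3,253,328.41 = R$1,916,838.

R$1,916,838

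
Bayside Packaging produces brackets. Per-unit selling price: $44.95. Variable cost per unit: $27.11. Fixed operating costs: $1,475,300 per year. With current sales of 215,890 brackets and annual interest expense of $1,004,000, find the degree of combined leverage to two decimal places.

Total contribution margin = 215,890 × $17.84 = $3,851,477.60.
Operating income = contribution − fixed costs = $3,851,477.60 − $1,475,300 = $2,376,177.60. Interest = $1,004,000.00, so EBIT − I = $1,372,177.60.
DCL = contribution ÷ (EBIT − I) = $3,851,477.60 ÷ $1,372,177.60 = 2.8068.

2.81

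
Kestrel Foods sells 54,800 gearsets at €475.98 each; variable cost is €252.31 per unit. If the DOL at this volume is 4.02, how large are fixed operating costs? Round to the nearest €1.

€9,208,082

Total contribution margin = 54,800 × €223.67 = €12,257,116.00.
DOL = contribution / EBIT, so EBIT = €12,257,116.00 / 4.02 = €3,049,033.83.
And FC = contribution − EBIT = €12,257,116.00 − €3,049,033.83 = €9,208,082.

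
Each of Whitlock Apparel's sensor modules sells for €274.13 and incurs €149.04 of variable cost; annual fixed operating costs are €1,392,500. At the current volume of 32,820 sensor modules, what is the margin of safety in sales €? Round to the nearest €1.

€5,945,336

Each unit contributes €274.13 − €149.04 = €125.09. Break-even units = €1,392,500 ÷ €125.09 = 11,131.98; break-even revenue = 11,131.98 × €274.13 = €3,051,611.04.
Current sales = 32,820 × €274.13 = €8,996,946.60.
Margin of safety = €8,996,946.60 − €3,051,611.04 = €5,945,336.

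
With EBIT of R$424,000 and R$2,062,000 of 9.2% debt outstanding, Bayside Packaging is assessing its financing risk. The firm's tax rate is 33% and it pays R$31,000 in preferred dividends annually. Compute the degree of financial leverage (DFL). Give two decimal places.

Interest = R$189,704.00.
Preferred dividends grossed up pre-tax: R$31,000 / (1 − 0.33) = R$46,268.66.
DFL = EBIT ÷ [EBIT − I − D_p/(1−t)] = R$424,000 ÷ [R$424,000 − R$189,704.00 − R$46,268.66] = R$424,000 ÷ R$188,027.34 = 2.2550.

2.25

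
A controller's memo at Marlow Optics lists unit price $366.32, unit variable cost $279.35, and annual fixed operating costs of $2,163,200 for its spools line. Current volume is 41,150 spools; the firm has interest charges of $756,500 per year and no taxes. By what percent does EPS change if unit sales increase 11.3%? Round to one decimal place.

Total contribution margin = 41,150 × $86.97 = $3,578,815.50.
EBIT = $3,578,815.50 − $2,163,200 = $1,415,615.50.
Interest = $756,500.00, so EBIT − I = $659,115.50.
DCL = total CM / (EBIT − I) = $3,578,815.50 / $659,115.50 = 5.4297.
%ΔEPS = DCL × %ΔSales = 5.4297 × +11.3% = +61.4%.

+61.4%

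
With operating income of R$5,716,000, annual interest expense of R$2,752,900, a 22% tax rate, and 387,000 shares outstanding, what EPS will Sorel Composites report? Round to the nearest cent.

R$5.97

Pre-tax income = R$5,716,000 − R$2,752,900.00 = R$2,963,100.00.
Net income = R$2,963,100.00 × (1 − 0.22) = R$2,311,218.00.
Per share: R$2,311,218.00 / 387,000 shares = R$5.97.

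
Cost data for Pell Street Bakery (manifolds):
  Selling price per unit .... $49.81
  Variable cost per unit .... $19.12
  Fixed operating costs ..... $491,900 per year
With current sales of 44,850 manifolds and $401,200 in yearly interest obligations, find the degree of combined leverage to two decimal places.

2.85

Contribution at this volume is 44,850 × $30.69 = $1,376,446.50.
Operating income = contribution − fixed costs = $1,376,446.50 − $491,900 = $884,546.50. Interest = $401,200.00.
DOL = $1,376,446.50 ÷ $884,546.50 = 1.5561; DFL = $884,546.50 ÷ $483,346.50 = 1.8300.
DCL = DOL × DFL = 1.5561 × 1.8300 = 2.8477.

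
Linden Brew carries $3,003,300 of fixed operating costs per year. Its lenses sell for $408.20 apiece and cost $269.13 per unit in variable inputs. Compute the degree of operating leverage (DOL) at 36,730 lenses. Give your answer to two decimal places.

2.43

Contribution at this volume is 36,730 × $139.07 = $5,108,041.10.
Operating income = contribution − fixed costs = $5,108,041.10 − $3,003,300 = $2,104,741.10.
So DOL = total CM / EBIT = $5,108,041.10 / $2,104,741.10 = 2.4269.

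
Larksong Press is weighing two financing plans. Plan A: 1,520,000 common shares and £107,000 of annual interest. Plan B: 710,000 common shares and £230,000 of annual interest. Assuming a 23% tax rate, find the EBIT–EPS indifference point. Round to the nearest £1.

Set EPS_A = EPS_B: (EBIT − £107,000)(1 − 0.23) ÷ 1,520,000 = (EBIT − £230,000)(1 − 0.23) ÷ 710,000.
The (1 − t) factor cancels: (EBIT − 107,000) × 710,000 = (EBIT − 230,000) × 1,520,000.
EBIT × (1,520,000 − 710,000) = 230,000 × 1,520,000 − 107,000 × 710,000 = 273,630,000,000, so EBIT = 273,630,000,000 ÷ 810,000 = 337,814.81.

£337,815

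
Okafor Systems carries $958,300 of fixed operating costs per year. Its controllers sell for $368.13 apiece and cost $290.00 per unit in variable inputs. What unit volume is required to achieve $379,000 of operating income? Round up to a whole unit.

17,117 controllers

Unit CM = price − variable cost = $368.13 − $290.00 = $78.13.
Required volume = (fixed costs + target profit) ÷ CM = ($958,300 + $379,000) ÷ $78.13 = 17,116.34, so 17,117 controllers.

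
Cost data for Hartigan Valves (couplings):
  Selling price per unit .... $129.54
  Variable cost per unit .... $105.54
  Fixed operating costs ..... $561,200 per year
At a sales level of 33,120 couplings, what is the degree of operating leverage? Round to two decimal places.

3.40

Contribution at this volume is 33,120 × $24.00 = $794,880.00.
Operating income = contribution − fixed costs = $794,880.00 − $561,200 = $233,680.00.
DOL = contribution ÷ EBIT = $794,880.00 ÷ $233,680.00 = 3.4016.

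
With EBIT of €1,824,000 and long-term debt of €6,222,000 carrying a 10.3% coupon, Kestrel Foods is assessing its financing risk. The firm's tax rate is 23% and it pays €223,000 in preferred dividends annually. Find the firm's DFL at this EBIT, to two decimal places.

Interest = €640,866.00.
Preferred dividends grossed up pre-tax: €223,000 / (1 − 0.23) = €289,610.39.
DFL = EBIT ÷ [EBIT − I − D_p/(1−t)] = €1,824,000 ÷ [€1,824,000 − €640,866.00 − €289,610.39] = €1,824,000 ÷ €893,523.61 = 2.0414.

2.04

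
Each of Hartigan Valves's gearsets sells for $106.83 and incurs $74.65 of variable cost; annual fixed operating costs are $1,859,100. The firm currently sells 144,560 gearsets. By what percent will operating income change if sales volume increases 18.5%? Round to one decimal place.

+30.8%

Total contribution margin = 144,560 × $32.18 = $4,651,940.80.
Operating income = contribution − fixed costs = $4,651,940.80 − $1,859,100 = $2,792,840.80.
DOL = contribution ÷ EBIT = $4,651,940.80 ÷ $2,792,840.80 = 1.6657.
So EBIT moves 1.6657 × (+18.5%) = +30.8%.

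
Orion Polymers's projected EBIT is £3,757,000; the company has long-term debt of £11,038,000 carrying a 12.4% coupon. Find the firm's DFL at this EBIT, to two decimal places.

1.57

Interest = £1,368,712.00.
Degree of financial leverage = EBIT / (EBIT − interest) = £3,757,000 / £2,388,288.00 = 1.5731.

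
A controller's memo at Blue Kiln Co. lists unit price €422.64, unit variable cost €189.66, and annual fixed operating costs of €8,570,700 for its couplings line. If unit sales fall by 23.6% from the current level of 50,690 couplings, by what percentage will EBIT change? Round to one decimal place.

-86.0%

At 50,690 units, contribution = 50,690 × €232.98 = €11,809,756.20.
Operating income = contribution − fixed costs = €11,809,756.20 − €8,570,700 = €3,239,056.20.
So DOL = total CM / EBIT = €11,809,756.20 / €3,239,056.20 = 3.6460.
%ΔEBIT = DOL × %ΔSales = 3.6460 × -23.6% = -86.0%.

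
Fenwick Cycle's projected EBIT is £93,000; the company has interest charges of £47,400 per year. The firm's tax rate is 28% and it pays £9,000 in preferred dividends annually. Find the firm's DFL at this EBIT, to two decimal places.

Annual interest charges come to £47,400.00.
Preferred dividends grossed up pre-tax: £9,000 / (1 − 0.28) = £12,500.00.
DFL = EBIT ÷ [EBIT − I − D_p/(1−t)] = £93,000 ÷ [£93,000 − £47,400.00 − £12,500.00] = £93,000 ÷ £33,100.00 = 2.8097.

2.81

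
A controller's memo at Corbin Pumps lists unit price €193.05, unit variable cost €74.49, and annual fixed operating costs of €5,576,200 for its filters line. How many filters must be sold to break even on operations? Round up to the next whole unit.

47,033 filters

Each unit contributes €193.05 − €74.49 = €118.56.
Units to break even: €5,576,200 ÷ €118.56 = 47,032.73, rounded up to 47,033.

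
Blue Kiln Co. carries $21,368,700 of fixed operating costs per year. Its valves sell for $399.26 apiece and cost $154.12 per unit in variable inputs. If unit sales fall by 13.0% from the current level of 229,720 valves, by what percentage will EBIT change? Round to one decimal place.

At 229,720 units, contribution = 229,720 × $245.14 = $56,313,560.80.
EBIT = $56,313,560.80 − $21,368,700 = $34,944,860.80.
So DOL = total CM / EBIT = $56,313,560.80 / $34,944,860.80 = 1.6115.
%ΔEBIT = DOL × %ΔSales = 1.6115 × -13.0% = -20.9%.

-20.9%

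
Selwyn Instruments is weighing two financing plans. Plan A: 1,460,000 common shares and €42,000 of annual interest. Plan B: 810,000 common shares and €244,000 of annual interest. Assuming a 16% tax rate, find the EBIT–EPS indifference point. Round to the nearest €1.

€495,723

Set EPS_A = EPS_B: (EBIT − €42,000)(1 − 0.16) ÷ 1,460,000 = (EBIT − €244,000)(1 − 0.16) ÷ 810,000.
Cancelling (1 − t) and cross-multiplying: 810,000·(EBIT − 42,000) = 1,460,000·(EBIT − 244,000).
Solving, EBIT = (244,000·1,460,000 − 42,000·810,000) / (1,460,000 − 810,000) = 322,220,000,000 / 650,000 = 495,723.08.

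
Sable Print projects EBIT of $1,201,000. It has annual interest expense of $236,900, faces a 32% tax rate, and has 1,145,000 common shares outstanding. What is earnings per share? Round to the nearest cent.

Interest = $236,900.00, so EBT = $1,201,000 − $236,900.00 = $964,100.00.
After tax at 32%: net income = $964,100.00 × 0.68 = $655,588.00.
EPS = $655,588.00 ÷ 1,145,000 = $0.57.

$0.57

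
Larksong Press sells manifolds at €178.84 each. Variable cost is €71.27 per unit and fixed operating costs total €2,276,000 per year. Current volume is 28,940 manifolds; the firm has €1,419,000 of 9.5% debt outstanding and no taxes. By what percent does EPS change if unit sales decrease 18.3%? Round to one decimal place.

Contribution at this volume is 28,940 × €107.57 = €3,113,075.80.
Subtracting fixed costs: EBIT = €3,113,075.80 − €2,276,000 = €837,075.80.
Interest = €134,805.00, so EBIT − I = €702,270.80.
DCL = total CM / (EBIT − I) = €3,113,075.80 / €702,270.80 = 4.4329.
%ΔEPS = DCL × %ΔSales = 4.4329 × -18.3% = -81.1%.

-81.1%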